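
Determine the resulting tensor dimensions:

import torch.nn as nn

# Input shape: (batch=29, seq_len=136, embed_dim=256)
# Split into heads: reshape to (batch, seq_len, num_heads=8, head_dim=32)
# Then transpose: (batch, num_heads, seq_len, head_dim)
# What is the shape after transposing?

Input shape: (29, 136, 256)
  -> after reshape: (29, 136, 8, 32)
Output shape: (29, 8, 136, 32)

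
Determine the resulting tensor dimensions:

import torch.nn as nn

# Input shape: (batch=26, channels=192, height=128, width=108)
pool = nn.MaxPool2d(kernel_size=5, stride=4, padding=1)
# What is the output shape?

Input shape: (26, 192, 128, 108)
Output shape: (26, 192, 32, 27)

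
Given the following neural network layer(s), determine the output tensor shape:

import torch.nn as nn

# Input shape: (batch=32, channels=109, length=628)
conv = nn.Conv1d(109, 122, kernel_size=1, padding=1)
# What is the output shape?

Input shape: (32, 109, 628)
Output shape: (32, 122, 630)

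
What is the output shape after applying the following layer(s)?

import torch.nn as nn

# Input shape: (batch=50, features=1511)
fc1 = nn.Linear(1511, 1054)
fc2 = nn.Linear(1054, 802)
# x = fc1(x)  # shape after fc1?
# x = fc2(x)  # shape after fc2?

Input shape: (50, 1511)
  -> after fc1: (50, 1054)
Output shape: (50, 802)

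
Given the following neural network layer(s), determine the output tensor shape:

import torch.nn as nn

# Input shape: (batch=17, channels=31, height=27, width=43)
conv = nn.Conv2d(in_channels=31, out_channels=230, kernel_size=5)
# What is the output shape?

Input shape: (17, 31, 27, 43)
Output shape: (17, 230, 23, 39)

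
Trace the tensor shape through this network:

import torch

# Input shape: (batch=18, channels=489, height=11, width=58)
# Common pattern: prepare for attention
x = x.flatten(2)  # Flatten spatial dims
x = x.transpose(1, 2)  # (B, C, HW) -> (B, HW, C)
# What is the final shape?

Input shape: (18, 489, 11, 58)
  -> after flatten(2): (18, 489, 638)
Output shape: (18, 638, 489)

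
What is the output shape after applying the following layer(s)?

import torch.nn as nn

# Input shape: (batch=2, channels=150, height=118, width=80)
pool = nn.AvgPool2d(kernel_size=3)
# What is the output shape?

Input shape: (2, 150, 118, 80)
Output shape: (2, 150, 39, 26)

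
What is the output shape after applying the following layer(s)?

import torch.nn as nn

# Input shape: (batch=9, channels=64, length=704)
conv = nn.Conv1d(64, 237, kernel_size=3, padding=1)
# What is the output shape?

Input shape: (9, 64, 704)
Output shape: (9, 237, 704)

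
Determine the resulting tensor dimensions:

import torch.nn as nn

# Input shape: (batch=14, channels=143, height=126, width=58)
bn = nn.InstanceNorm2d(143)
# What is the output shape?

Input shape: (14, 143, 126, 58)
Output shape: (14, 143, 126, 58)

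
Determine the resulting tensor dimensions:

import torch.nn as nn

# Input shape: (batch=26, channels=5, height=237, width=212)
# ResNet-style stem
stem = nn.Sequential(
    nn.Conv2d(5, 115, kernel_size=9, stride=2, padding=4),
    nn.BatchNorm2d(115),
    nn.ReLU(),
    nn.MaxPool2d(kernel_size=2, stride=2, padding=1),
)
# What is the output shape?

Input shape: (26, 5, 237, 212)
  -> after Conv2d 9x9 stride=2: (26, 115, 119, 106)
Output shape: (26, 115, 60, 54)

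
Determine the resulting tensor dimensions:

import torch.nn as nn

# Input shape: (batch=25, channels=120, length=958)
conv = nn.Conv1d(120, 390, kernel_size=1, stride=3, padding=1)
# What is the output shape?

Input shape: (25, 120, 958)
Output shape: (25, 390, 320)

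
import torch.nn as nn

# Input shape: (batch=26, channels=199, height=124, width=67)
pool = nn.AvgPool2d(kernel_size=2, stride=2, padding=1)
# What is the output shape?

Input shape: (26, 199, 124, 67)
Output shape: (26, 199, 63, 34)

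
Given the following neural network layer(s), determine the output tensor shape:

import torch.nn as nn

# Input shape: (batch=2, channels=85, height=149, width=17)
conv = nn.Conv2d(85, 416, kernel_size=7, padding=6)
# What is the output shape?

Input shape: (2, 85, 149, 17)
Output shape: (2, 416, 155, 23)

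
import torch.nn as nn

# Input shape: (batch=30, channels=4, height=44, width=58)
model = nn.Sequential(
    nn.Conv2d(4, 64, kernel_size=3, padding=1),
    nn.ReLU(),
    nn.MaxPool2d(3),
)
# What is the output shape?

Input shape: (30, 4, 44, 58)
  -> after Conv2d: (30, 64, 44, 58)
  -> after ReLU: (30, 64, 44, 58)
Output shape: (30, 64, 14, 19)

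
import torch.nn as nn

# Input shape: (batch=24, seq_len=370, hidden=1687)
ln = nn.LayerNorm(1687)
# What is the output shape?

Input shape: (24, 370, 1687)
Output shape: (24, 370, 1687)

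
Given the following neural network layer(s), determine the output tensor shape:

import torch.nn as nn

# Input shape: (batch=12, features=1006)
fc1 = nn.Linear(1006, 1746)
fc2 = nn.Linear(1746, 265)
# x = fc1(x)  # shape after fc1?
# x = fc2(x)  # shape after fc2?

Input shape: (12, 1006)
  -> after fc1: (12, 1746)
Output shape: (12, 265)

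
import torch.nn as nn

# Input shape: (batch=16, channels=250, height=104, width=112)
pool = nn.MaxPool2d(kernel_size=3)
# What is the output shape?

Input shape: (16, 250, 104, 112)
Output shape: (16, 250, 34, 37)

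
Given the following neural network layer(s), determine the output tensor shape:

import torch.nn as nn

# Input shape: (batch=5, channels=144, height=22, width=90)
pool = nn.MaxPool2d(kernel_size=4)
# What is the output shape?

Input shape: (5, 144, 22, 90)
Output shape: (5, 144, 5, 22)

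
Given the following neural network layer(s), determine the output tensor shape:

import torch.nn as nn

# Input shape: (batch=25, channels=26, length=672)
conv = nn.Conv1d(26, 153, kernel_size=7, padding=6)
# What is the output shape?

Input shape: (25, 26, 672)
Output shape: (25, 153, 678)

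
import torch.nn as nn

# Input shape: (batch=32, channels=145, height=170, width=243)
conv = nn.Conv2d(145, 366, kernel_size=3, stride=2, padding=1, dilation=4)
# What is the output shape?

Input shape: (32, 145, 170, 243)
Output shape: (32, 366, 82, 119)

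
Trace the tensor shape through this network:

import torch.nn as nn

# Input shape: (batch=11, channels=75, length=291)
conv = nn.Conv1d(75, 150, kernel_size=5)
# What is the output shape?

Input shape: (11, 75, 291)
Output shape: (11, 150, 287)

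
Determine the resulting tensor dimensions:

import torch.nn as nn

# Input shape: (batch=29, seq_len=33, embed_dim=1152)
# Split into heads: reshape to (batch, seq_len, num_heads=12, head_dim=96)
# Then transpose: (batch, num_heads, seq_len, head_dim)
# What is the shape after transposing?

Input shape: (29, 33, 1152)
  -> after reshape: (29, 33, 12, 96)
Output shape: (29, 12, 33, 96)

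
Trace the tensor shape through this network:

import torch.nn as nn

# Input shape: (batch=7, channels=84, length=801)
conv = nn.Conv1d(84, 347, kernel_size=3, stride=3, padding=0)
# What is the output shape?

Input shape: (7, 84, 801)
Output shape: (7, 347, 267)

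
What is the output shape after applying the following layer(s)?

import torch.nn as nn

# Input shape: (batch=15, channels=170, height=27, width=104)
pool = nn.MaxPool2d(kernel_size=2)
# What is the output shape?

Input shape: (15, 170, 27, 104)
Output shape: (15, 170, 13, 52)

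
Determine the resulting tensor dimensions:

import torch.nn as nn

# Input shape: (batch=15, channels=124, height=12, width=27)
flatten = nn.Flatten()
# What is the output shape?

Input shape: (15, 124, 12, 27)
Output shape: (15, 40176)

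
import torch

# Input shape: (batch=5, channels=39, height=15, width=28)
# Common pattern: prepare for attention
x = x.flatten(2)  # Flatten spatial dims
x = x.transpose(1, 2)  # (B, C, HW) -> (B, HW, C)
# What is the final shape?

Input shape: (5, 39, 15, 28)
  -> after flatten(2): (5, 39, 420)
Output shape: (5, 420, 39)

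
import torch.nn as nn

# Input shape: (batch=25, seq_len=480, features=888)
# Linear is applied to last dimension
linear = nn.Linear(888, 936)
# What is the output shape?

Input shape: (25, 480, 888)
Output shape: (25, 480, 936)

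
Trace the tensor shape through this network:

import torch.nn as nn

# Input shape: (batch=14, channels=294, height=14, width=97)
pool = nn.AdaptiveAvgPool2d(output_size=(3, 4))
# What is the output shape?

Input shape: (14, 294, 14, 97)
Output shape: (14, 294, 3, 4)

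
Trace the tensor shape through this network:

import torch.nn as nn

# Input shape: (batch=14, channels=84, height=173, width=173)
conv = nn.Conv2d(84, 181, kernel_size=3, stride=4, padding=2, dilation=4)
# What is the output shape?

Input shape: (14, 84, 173, 173)
Output shape: (14, 181, 43, 43)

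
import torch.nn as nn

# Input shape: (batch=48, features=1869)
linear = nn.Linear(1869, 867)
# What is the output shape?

Input shape: (48, 1869)
Output shape: (48, 867)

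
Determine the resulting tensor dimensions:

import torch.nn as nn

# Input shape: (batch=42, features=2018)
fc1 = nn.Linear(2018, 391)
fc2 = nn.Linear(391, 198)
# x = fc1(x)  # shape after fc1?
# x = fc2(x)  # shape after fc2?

Input shape: (42, 2018)
  -> after fc1: (42, 391)
Output shape: (42, 198)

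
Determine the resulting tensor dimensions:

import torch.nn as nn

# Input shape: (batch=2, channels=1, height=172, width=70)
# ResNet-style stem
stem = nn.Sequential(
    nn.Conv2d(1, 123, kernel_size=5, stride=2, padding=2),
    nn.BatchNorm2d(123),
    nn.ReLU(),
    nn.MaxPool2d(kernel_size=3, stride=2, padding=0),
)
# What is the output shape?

Input shape: (2, 1, 172, 70)
  -> after Conv2d 5x5 stride=2: (2, 123, 86, 35)
Output shape: (2, 123, 42, 17)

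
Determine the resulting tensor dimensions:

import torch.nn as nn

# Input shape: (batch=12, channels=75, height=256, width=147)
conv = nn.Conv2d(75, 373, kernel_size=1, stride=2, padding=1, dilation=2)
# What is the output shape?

Input shape: (12, 75, 256, 147)
Output shape: (12, 373, 129, 75)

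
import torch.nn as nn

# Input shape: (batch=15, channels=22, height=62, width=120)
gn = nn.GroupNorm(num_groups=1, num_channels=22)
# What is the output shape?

Input shape: (15, 22, 62, 120)
Output shape: (15, 22, 62, 120)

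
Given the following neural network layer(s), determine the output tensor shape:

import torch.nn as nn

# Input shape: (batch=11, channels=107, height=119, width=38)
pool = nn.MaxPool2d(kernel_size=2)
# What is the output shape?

Input shape: (11, 107, 119, 38)
Output shape: (11, 107, 59, 19)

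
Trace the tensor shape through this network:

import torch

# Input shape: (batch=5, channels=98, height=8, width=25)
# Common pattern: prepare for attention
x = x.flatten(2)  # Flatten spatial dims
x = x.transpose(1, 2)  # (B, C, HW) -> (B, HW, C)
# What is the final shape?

Input shape: (5, 98, 8, 25)
  -> after flatten(2): (5, 98, 200)
Output shape: (5, 200, 98)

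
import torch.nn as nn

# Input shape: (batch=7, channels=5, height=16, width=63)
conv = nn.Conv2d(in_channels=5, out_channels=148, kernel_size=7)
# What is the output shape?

Input shape: (7, 5, 16, 63)
Output shape: (7, 148, 10, 57)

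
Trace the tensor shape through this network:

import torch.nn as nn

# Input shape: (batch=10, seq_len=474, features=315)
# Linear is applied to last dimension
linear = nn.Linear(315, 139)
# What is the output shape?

Input shape: (10, 474, 315)
Output shape: (10, 474, 139)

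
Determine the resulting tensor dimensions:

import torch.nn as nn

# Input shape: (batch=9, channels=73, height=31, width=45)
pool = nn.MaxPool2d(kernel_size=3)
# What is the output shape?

Input shape: (9, 73, 31, 45)
Output shape: (9, 73, 10, 15)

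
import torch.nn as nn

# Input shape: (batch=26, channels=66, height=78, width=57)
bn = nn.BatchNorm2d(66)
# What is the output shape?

Input shape: (26, 66, 78, 57)
Output shape: (26, 66, 78, 57)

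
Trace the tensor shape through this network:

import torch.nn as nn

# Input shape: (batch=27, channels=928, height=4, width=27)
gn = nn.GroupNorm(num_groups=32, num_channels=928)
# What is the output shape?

Input shape: (27, 928, 4, 27)
Output shape: (27, 928, 4, 27)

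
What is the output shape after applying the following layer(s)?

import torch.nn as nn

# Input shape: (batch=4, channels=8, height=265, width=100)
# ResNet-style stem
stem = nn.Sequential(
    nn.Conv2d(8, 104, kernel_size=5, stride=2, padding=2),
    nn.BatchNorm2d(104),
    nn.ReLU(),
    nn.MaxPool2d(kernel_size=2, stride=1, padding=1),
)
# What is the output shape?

Input shape: (4, 8, 265, 100)
  -> after Conv2d 5x5 stride=2: (4, 104, 133, 50)
Output shape: (4, 104, 134, 51)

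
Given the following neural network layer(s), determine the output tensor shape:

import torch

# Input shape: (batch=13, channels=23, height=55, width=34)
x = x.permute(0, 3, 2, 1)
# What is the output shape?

Input shape: (13, 23, 55, 34)
Output shape: (13, 34, 55, 23)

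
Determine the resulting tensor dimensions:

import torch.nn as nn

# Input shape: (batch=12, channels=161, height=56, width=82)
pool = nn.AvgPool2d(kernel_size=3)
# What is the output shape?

Input shape: (12, 161, 56, 82)
Output shape: (12, 161, 18, 27)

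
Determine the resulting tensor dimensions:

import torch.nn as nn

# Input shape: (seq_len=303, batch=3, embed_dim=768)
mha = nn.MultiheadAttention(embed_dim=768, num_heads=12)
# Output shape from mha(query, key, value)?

Input shape: (303, 3, 768)
Output shape: (303, 3, 768)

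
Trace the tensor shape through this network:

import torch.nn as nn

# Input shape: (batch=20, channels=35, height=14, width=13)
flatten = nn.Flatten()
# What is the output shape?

Input shape: (20, 35, 14, 13)
Output shape: (20, 6370)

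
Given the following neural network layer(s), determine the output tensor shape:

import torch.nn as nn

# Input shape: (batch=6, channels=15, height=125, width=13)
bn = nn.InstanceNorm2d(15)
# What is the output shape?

Input shape: (6, 15, 125, 13)
Output shape: (6, 15, 125, 13)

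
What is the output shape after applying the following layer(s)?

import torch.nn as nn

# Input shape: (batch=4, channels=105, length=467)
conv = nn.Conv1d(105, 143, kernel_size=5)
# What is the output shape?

Input shape: (4, 105, 467)
Output shape: (4, 143, 463)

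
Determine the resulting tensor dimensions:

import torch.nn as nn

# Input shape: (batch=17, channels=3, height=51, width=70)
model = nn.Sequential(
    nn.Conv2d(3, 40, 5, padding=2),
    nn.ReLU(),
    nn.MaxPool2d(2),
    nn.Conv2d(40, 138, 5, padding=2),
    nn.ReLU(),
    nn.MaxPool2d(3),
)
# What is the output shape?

Input shape: (17, 3, 51, 70)
  -> after first Conv2d: (17, 40, 51, 70)
  -> after first MaxPool2d: (17, 40, 25, 35)
  -> after second Conv2d: (17, 138, 25, 35)
Output shape: (17, 138, 8, 11)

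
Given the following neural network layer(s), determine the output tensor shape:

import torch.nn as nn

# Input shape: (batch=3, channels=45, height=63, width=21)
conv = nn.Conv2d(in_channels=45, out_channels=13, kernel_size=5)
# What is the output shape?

Input shape: (3, 45, 63, 21)
Output shape: (3, 13, 59, 17)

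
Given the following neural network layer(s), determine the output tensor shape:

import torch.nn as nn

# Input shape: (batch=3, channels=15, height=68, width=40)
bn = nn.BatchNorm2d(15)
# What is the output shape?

Input shape: (3, 15, 68, 40)
Output shape: (3, 15, 68, 40)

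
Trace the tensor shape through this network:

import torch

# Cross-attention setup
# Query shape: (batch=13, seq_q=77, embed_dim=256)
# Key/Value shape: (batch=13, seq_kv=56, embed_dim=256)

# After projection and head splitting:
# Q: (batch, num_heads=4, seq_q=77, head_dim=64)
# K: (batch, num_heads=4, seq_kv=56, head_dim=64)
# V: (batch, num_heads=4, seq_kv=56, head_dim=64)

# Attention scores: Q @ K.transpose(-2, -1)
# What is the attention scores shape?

Input shape: (13, 77, 256)
Output shape: (13, 4, 77, 56)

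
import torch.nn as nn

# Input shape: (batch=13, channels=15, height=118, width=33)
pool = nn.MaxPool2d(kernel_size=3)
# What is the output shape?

Input shape: (13, 15, 118, 33)
Output shape: (13, 15, 39, 11)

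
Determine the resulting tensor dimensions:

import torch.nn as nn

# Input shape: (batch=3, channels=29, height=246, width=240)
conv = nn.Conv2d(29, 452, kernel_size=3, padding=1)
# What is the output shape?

Input shape: (3, 29, 246, 240)
Output shape: (3, 452, 246, 240)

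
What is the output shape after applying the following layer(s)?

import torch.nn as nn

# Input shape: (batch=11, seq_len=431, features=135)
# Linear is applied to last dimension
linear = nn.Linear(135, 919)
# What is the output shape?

Input shape: (11, 431, 135)
Output shape: (11, 431, 919)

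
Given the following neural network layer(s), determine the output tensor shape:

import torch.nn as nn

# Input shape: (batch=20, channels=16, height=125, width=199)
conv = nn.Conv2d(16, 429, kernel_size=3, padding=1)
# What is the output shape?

Input shape: (20, 16, 125, 199)
Output shape: (20, 429, 125, 199)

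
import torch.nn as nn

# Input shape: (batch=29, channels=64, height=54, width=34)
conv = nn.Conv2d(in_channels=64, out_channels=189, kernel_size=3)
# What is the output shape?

Input shape: (29, 64, 54, 34)
Output shape: (29, 189, 52, 32)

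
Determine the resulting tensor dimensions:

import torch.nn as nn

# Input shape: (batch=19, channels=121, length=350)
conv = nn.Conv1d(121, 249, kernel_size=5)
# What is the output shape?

Input shape: (19, 121, 350)
Output shape: (19, 249, 346)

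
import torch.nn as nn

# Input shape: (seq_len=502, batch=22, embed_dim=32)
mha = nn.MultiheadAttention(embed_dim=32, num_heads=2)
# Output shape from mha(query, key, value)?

Input shape: (502, 22, 32)
Output shape: (502, 22, 32)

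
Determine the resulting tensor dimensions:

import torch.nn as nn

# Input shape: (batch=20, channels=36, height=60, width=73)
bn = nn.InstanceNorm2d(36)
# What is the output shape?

Input shape: (20, 36, 60, 73)
Output shape: (20, 36, 60, 73)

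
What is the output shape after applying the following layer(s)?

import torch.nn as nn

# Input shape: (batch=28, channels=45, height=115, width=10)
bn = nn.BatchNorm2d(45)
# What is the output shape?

Input shape: (28, 45, 115, 10)
Output shape: (28, 45, 115, 10)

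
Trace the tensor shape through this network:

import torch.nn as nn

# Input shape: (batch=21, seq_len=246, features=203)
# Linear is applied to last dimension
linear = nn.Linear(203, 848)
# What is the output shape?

Input shape: (21, 246, 203)
Output shape: (21, 246, 848)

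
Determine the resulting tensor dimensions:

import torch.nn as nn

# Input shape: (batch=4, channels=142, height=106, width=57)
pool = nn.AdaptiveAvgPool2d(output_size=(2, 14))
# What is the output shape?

Input shape: (4, 142, 106, 57)
Output shape: (4, 142, 2, 14)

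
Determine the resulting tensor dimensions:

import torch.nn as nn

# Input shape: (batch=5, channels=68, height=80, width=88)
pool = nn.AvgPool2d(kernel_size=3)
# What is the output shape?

Input shape: (5, 68, 80, 88)
Output shape: (5, 68, 26, 29)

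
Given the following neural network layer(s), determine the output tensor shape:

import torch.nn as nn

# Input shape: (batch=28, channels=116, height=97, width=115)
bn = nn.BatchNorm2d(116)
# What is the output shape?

Input shape: (28, 116, 97, 115)
Output shape: (28, 116, 97, 115)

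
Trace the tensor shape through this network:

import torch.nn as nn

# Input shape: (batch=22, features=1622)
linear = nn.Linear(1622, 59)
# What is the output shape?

Input shape: (22, 1622)
Output shape: (22, 59)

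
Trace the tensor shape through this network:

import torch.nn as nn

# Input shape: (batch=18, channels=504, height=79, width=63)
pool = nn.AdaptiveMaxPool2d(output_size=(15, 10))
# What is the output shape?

Input shape: (18, 504, 79, 63)
Output shape: (18, 504, 15, 10)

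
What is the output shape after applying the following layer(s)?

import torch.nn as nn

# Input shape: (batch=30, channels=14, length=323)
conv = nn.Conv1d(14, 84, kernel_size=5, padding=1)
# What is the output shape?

Input shape: (30, 14, 323)
Output shape: (30, 84, 321)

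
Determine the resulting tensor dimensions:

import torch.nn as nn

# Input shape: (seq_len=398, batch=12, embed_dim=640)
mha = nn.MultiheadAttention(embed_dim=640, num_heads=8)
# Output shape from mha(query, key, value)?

Input shape: (398, 12, 640)
Output shape: (398, 12, 640)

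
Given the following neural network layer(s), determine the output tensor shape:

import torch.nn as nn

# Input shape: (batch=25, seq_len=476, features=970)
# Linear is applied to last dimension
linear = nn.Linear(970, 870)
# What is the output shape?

Input shape: (25, 476, 970)
Output shape: (25, 476, 870)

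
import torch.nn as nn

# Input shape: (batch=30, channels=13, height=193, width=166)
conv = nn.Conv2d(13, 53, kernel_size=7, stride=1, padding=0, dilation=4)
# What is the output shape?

Input shape: (30, 13, 193, 166)
Output shape: (30, 53, 169, 142)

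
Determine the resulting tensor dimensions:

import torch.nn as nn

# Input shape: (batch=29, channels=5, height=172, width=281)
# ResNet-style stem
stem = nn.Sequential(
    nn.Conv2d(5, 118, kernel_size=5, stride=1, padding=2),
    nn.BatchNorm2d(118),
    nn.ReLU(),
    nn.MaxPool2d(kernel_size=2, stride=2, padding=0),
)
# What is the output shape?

Input shape: (29, 5, 172, 281)
  -> after Conv2d 5x5 stride=1: (29, 118, 172, 281)
Output shape: (29, 118, 86, 140)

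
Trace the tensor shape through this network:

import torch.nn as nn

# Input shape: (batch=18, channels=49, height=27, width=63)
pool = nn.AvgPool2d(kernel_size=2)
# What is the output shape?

Input shape: (18, 49, 27, 63)
Output shape: (18, 49, 13, 31)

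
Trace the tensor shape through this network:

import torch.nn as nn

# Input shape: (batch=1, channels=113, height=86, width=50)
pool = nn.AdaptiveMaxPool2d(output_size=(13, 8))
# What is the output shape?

Input shape: (1, 113, 86, 50)
Output shape: (1, 113, 13, 8)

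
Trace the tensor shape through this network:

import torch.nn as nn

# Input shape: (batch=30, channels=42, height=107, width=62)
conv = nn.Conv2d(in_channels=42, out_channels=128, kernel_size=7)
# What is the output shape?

Input shape: (30, 42, 107, 62)
Output shape: (30, 128, 101, 56)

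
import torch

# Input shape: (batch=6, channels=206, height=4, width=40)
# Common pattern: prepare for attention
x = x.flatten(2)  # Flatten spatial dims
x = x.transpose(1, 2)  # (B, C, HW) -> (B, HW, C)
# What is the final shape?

Input shape: (6, 206, 4, 40)
  -> after flatten(2): (6, 206, 160)
Output shape: (6, 160, 206)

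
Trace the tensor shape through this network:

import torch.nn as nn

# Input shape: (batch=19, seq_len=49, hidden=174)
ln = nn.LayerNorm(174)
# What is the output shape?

Input shape: (19, 49, 174)
Output shape: (19, 49, 174)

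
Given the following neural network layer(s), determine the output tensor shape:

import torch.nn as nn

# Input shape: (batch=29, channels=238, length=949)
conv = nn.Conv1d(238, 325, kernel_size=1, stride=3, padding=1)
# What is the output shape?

Input shape: (29, 238, 949)
Output shape: (29, 325, 317)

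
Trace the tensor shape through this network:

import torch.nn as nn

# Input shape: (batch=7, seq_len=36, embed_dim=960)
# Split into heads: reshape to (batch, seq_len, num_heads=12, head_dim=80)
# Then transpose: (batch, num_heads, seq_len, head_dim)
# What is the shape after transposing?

Input shape: (7, 36, 960)
  -> after reshape: (7, 36, 12, 80)
Output shape: (7, 12, 36, 80)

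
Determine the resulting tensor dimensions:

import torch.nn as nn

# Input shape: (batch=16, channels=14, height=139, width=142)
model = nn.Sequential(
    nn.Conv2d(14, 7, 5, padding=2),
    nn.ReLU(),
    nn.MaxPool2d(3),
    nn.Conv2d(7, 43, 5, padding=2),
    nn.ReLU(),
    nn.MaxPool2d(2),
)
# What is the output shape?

Input shape: (16, 14, 139, 142)
  -> after first Conv2d: (16, 7, 139, 142)
  -> after first MaxPool2d: (16, 7, 46, 47)
  -> after second Conv2d: (16, 43, 46, 47)
Output shape: (16, 43, 23, 23)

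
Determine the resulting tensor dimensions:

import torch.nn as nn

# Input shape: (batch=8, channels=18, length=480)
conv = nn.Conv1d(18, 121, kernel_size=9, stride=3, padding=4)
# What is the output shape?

Input shape: (8, 18, 480)
Output shape: (8, 121, 160)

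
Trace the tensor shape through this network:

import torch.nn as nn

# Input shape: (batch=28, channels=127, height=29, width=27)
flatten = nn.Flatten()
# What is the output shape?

Input shape: (28, 127, 29, 27)
Output shape: (28, 99441)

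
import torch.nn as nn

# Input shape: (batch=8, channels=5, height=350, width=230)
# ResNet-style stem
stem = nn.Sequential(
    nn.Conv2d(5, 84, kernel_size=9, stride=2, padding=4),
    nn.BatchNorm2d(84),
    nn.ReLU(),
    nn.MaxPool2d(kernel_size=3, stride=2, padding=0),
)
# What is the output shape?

Input shape: (8, 5, 350, 230)
  -> after Conv2d 9x9 stride=2: (8, 84, 175, 115)
Output shape: (8, 84, 87, 57)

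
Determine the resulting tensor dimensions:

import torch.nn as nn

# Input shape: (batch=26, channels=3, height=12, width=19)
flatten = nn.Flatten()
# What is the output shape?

Input shape: (26, 3, 12, 19)
Output shape: (26, 684)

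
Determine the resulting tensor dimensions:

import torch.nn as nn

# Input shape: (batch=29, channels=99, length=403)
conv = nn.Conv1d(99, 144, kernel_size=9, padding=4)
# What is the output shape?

Input shape: (29, 99, 403)
Output shape: (29, 144, 403)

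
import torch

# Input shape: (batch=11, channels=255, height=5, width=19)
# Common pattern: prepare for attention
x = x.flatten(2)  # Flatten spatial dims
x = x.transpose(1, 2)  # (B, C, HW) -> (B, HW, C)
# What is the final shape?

Input shape: (11, 255, 5, 19)
  -> after flatten(2): (11, 255, 95)
Output shape: (11, 95, 255)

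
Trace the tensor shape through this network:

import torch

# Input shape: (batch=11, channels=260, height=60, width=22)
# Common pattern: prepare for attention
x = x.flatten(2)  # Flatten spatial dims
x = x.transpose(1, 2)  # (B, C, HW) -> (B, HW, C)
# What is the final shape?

Input shape: (11, 260, 60, 22)
  -> after flatten(2): (11, 260, 1320)
Output shape: (11, 1320, 260)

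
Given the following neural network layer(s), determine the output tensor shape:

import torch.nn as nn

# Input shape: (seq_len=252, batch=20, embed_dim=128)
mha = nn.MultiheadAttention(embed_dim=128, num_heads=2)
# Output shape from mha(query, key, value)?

Input shape: (252, 20, 128)
Output shape: (252, 20, 128)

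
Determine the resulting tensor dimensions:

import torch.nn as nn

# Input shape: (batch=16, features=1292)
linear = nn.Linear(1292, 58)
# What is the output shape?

Input shape: (16, 1292)
Output shape: (16, 58)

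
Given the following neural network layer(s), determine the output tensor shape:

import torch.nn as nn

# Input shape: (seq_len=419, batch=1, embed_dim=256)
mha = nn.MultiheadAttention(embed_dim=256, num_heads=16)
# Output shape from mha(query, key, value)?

Input shape: (419, 1, 256)
Output shape: (419, 1, 256)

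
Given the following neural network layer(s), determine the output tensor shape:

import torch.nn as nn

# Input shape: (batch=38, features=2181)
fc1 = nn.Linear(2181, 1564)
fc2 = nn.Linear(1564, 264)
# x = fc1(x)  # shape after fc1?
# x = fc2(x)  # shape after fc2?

Input shape: (38, 2181)
  -> after fc1: (38, 1564)
Output shape: (38, 264)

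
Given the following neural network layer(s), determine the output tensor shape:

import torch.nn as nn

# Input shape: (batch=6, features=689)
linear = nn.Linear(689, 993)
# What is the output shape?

Input shape: (6, 689)
Output shape: (6, 993)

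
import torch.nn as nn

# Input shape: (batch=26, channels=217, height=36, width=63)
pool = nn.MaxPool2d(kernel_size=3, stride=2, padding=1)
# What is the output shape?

Input shape: (26, 217, 36, 63)
Output shape: (26, 217, 18, 32)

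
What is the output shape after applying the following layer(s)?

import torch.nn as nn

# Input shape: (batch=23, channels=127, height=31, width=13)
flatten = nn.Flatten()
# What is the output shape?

Input shape: (23, 127, 31, 13)
Output shape: (23, 51181)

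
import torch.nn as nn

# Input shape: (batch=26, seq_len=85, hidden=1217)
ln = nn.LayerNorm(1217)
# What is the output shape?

Input shape: (26, 85, 1217)
Output shape: (26, 85, 1217)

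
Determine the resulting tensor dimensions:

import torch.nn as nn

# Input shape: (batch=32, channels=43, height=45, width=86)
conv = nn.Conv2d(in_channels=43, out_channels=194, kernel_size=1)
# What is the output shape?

Input shape: (32, 43, 45, 86)
Output shape: (32, 194, 45, 86)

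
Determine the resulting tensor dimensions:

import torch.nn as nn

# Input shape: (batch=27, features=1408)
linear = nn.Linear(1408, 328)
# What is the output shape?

Input shape: (27, 1408)
Output shape: (27, 328)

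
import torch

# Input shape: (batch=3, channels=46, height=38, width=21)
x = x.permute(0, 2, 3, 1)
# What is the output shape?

Input shape: (3, 46, 38, 21)
Output shape: (3, 38, 21, 46)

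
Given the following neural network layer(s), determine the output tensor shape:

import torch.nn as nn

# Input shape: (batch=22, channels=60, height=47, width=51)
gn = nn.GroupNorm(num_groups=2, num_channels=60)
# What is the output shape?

Input shape: (22, 60, 47, 51)
Output shape: (22, 60, 47, 51)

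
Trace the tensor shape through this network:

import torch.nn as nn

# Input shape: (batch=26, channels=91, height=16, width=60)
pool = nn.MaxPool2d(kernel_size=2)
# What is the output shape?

Input shape: (26, 91, 16, 60)
Output shape: (26, 91, 8, 30)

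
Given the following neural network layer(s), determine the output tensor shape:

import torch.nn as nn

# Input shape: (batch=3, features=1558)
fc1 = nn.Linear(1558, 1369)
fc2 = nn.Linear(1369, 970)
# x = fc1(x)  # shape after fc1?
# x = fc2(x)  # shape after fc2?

Input shape: (3, 1558)
  -> after fc1: (3, 1369)
Output shape: (3, 970)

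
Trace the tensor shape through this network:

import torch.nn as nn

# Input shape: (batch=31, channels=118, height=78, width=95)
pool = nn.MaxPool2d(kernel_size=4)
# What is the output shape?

Input shape: (31, 118, 78, 95)
Output shape: (31, 118, 19, 23)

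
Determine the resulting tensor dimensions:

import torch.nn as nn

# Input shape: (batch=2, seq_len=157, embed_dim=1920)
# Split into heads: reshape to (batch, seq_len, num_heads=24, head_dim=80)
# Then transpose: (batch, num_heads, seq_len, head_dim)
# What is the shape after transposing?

Input shape: (2, 157, 1920)
  -> after reshape: (2, 157, 24, 80)
Output shape: (2, 24, 157, 80)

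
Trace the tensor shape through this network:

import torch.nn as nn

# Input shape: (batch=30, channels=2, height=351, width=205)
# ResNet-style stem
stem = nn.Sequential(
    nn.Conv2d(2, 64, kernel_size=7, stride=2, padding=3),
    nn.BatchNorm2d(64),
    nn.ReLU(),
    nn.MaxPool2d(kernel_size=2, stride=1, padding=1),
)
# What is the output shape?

Input shape: (30, 2, 351, 205)
  -> after Conv2d 7x7 stride=2: (30, 64, 176, 103)
Output shape: (30, 64, 177, 104)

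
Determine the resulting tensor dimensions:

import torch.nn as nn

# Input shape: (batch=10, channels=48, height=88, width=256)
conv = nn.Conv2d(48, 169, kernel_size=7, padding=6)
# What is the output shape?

Input shape: (10, 48, 88, 256)
Output shape: (10, 169, 94, 262)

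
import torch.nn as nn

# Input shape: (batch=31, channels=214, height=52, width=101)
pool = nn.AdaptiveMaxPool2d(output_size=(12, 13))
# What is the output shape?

Input shape: (31, 214, 52, 101)
Output shape: (31, 214, 12, 13)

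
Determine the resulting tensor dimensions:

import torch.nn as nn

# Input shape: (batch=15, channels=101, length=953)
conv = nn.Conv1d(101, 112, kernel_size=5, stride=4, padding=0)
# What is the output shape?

Input shape: (15, 101, 953)
Output shape: (15, 112, 238)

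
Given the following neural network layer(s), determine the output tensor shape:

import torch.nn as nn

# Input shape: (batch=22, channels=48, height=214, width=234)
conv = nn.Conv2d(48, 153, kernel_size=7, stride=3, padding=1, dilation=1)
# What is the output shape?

Input shape: (22, 48, 214, 234)
Output shape: (22, 153, 70, 77)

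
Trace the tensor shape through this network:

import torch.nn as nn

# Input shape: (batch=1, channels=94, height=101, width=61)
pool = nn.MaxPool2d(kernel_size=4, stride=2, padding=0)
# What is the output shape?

Input shape: (1, 94, 101, 61)
Output shape: (1, 94, 49, 29)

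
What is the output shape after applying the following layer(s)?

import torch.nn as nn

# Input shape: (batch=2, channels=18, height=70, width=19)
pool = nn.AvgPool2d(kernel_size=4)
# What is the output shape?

Input shape: (2, 18, 70, 19)
Output shape: (2, 18, 17, 4)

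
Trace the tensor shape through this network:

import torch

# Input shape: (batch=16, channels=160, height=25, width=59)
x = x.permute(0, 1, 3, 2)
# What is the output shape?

Input shape: (16, 160, 25, 59)
Output shape: (16, 160, 59, 25)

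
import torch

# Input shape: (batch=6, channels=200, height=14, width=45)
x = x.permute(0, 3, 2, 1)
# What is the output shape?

Input shape: (6, 200, 14, 45)
Output shape: (6, 45, 14, 200)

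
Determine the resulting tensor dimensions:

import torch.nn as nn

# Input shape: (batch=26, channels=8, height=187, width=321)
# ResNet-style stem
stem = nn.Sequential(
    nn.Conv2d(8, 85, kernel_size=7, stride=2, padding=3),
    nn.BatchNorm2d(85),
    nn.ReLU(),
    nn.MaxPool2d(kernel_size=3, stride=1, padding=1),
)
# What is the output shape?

Input shape: (26, 8, 187, 321)
  -> after Conv2d 7x7 stride=2: (26, 85, 94, 161)
Output shape: (26, 85, 94, 161)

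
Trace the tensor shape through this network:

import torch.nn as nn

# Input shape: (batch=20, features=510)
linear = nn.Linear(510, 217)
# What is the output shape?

Input shape: (20, 510)
Output shape: (20, 217)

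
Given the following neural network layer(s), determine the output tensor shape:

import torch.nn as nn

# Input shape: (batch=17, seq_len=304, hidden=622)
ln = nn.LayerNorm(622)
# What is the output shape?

Input shape: (17, 304, 622)
Output shape: (17, 304, 622)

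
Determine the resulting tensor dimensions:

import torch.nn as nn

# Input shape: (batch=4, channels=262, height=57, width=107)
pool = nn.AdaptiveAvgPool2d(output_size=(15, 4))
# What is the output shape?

Input shape: (4, 262, 57, 107)
Output shape: (4, 262, 15, 4)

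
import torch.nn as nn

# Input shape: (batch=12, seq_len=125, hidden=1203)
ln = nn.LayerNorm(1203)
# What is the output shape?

Input shape: (12, 125, 1203)
Output shape: (12, 125, 1203)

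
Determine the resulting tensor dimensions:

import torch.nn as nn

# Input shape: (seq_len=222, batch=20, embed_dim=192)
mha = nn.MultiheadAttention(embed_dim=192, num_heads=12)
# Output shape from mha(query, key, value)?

Input shape: (222, 20, 192)
Output shape: (222, 20, 192)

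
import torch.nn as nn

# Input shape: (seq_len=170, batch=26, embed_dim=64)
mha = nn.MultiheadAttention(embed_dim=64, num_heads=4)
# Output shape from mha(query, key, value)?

Input shape: (170, 26, 64)
Output shape: (170, 26, 64)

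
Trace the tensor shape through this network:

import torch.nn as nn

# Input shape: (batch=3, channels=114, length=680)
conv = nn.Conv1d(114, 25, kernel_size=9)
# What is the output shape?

Input shape: (3, 114, 680)
Output shape: (3, 25, 672)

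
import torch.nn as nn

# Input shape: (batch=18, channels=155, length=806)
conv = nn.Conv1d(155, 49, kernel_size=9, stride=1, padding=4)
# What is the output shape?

Input shape: (18, 155, 806)
Output shape: (18, 49, 806)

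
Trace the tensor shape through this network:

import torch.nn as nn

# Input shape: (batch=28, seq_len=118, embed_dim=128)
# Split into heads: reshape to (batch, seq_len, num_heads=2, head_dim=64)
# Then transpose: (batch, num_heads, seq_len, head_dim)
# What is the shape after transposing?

Input shape: (28, 118, 128)
  -> after reshape: (28, 118, 2, 64)
Output shape: (28, 2, 118, 64)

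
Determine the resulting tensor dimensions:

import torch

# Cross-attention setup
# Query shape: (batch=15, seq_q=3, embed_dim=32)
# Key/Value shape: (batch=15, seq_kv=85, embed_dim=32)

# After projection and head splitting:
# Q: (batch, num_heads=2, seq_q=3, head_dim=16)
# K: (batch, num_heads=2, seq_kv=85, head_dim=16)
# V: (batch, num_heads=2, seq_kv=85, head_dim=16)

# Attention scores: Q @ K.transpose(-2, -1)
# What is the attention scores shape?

Input shape: (15, 3, 32)
Output shape: (15, 2, 3, 85)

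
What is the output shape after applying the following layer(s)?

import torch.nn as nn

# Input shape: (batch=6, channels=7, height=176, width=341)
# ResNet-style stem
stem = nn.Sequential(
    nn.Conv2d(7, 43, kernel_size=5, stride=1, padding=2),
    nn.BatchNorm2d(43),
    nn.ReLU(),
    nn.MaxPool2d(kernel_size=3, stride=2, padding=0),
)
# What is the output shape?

Input shape: (6, 7, 176, 341)
  -> after Conv2d 5x5 stride=1: (6, 43, 176, 341)
Output shape: (6, 43, 87, 170)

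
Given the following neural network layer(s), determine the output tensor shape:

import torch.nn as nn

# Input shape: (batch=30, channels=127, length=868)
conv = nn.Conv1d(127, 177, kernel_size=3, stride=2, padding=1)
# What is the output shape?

Input shape: (30, 127, 868)
Output shape: (30, 177, 434)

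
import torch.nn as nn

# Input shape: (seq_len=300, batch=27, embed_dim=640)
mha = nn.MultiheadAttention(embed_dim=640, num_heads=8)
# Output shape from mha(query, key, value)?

Input shape: (300, 27, 640)
Output shape: (300, 27, 640)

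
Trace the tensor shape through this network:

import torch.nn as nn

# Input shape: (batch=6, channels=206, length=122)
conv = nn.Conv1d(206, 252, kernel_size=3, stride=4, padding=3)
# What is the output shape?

Input shape: (6, 206, 122)
Output shape: (6, 252, 32)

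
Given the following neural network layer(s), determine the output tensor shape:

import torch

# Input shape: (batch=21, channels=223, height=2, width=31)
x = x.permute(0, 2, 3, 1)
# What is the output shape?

Input shape: (21, 223, 2, 31)
Output shape: (21, 2, 31, 223)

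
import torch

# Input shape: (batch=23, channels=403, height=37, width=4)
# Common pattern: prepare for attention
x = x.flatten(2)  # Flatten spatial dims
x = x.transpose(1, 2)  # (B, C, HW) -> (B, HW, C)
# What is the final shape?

Input shape: (23, 403, 37, 4)
  -> after flatten(2): (23, 403, 148)
Output shape: (23, 148, 403)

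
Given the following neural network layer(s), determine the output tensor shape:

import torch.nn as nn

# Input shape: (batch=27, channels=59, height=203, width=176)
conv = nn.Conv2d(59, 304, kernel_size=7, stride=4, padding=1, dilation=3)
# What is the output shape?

Input shape: (27, 59, 203, 176)
Output shape: (27, 304, 47, 40)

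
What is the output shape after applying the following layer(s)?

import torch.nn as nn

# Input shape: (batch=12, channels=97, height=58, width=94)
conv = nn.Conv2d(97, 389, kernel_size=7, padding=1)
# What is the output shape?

Input shape: (12, 97, 58, 94)
Output shape: (12, 389, 54, 90)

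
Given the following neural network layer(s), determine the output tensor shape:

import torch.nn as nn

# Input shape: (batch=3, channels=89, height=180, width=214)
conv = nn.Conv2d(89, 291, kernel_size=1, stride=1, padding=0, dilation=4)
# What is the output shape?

Input shape: (3, 89, 180, 214)
Output shape: (3, 291, 180, 214)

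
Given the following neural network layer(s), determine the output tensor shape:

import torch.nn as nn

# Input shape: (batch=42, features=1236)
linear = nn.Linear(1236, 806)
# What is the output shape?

Input shape: (42, 1236)
Output shape: (42, 806)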